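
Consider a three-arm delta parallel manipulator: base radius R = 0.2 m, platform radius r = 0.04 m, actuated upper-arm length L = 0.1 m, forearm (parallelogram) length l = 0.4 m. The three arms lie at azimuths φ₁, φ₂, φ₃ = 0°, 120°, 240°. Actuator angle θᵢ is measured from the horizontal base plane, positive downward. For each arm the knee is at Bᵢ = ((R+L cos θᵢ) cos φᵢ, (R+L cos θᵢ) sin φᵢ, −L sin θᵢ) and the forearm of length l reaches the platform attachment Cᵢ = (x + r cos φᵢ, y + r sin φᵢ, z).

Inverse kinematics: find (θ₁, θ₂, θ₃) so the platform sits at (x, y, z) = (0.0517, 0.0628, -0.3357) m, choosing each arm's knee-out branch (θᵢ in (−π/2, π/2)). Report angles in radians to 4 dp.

arm 1 (φ=0.0°): x'=0.0517, y'=0.0628
  A cos θ + B sin θ = C:  0.1083·cos θ + -0.3357·sin θ = 0.1082
  θ1 = atan2(B,A) + arccos(C/0.3527) = 0.0004
rotate P by −φ2: (0.0285, -0.0762, -0.3357)
  e−x'=0.1315;  (l²−L²−(e−x')²−y'²−z²)/2L = 0.0711
  θ2 = atan2(B,A) + arccos(C/0.3605) = 0.1747
rotate P by −φ3: (-0.0802, 0.0134, -0.3357)
  A=0.2402, B=-0.3357, C=(l²−L²−A²−y'²−z²)/(2L)=-0.1029
  γ=atan2(-0.3357,0.2402)=-0.9497;  ψ=arccos(-0.2494)=1.8228;  θ3=γ+ψ≈0.8732

θ₁ = 0.0004, θ₂ = 0.1747, θ₃ = 0.8732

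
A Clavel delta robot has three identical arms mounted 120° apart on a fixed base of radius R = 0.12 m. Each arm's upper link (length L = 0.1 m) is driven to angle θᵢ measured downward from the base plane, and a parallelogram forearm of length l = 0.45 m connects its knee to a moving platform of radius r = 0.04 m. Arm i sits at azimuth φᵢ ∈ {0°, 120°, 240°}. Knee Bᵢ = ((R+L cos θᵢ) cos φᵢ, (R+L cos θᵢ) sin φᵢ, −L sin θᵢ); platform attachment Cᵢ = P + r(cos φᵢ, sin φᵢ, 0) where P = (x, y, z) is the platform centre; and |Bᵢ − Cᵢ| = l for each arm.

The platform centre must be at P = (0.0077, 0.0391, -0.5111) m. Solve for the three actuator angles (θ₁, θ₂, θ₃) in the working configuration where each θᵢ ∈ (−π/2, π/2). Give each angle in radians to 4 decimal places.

rotate P by −φ1: (0.0077, 0.0391, -0.5111)
  A=0.0723, B=-0.5111, C=(l²−L²−A²−y'²−z²)/(2L)=-0.3774
  √(A²+B²)=0.5162;  θ1 = -1.4303+2.3908 ≈ 0.9605
φ2=120.0° → target in arm frame (0.0300, -0.0262)
  A cos θ + B sin θ = C:  0.0500·cos θ + -0.5111·sin θ = -0.3595
  γ=atan2(-0.5111,0.0500)=-1.4733;  ψ=arccos(-0.7001)=2.3464;  θ2=γ+ψ≈0.8731
arm 3 (φ=240.0°): x'=-0.0377, y'=-0.0129
  A=0.1177, B=-0.5111, C=(l²−L²−A²−y'²−z²)/(2L)=-0.4137
  γ=atan2(-0.5111,0.1177)=-1.3444;  ψ=arccos(-0.7888)=2.4797;  θ3=γ+ψ≈1.1353

θ₁ = 0.9605, θ₂ = 0.8731, θ₃ = 1.1353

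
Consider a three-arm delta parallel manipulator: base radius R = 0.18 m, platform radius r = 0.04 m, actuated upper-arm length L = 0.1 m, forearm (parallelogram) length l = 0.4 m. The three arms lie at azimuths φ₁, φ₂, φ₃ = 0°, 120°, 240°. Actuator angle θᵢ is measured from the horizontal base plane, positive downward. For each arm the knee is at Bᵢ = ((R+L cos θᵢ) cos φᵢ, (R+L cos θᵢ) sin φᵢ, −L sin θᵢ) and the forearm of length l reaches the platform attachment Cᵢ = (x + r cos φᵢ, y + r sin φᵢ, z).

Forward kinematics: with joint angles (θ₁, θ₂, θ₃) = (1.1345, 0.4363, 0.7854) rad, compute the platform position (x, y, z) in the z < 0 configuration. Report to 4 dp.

(-0.0644, 0.0357, -0.4035)

φ1=0.0°: virtual centre (0.1823, 0.0000, -0.0906), radius l
φ2=120.0°: virtual centre (-0.1153, 0.1997, -0.0423), radius l
S3 = (0.2107·cos240.0°, 0.2107·sin240.0°, -0.0707) = (-0.1054, -0.1825, -0.0707)
subtract pairs → two planes through P
[-0.5951 0.3995 0.0967]·P = 0.0135;  [-0.5752 -0.3650 0.0398]·P = 0.0080
det = 0.4470;  x = -0.0182+0.1146z,  y = 0.0068+-0.0715z
into |P−S₁|² = l²: 1.0182z² + 0.1343z + -0.1116 = 0;  Δ = 0.4724;  z = -0.4035 or 0.2715 → z<0 root = -0.4035
x = -0.0644, y = 0.0357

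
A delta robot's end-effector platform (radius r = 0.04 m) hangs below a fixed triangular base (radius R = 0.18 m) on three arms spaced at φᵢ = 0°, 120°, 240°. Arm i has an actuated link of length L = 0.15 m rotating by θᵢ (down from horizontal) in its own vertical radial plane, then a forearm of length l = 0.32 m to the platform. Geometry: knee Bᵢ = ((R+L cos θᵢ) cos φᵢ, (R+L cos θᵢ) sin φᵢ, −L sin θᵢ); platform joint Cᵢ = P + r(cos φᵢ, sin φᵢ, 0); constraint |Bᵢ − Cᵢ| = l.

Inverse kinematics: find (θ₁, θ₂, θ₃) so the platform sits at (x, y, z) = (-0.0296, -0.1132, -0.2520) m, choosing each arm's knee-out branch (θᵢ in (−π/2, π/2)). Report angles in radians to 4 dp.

θ₁ = 0.8724, θ₂ = 1.1343, θ₃ = -0.0872

φ1=0.0° → target in arm frame (-0.0296, -0.1132)
  e−x'=0.1696;  (l²−L²−(e−x')²−y'²−z²)/2L = -0.0839
  θ1 = atan2(B,A) + arccos(C/0.3038) = 0.8724
rotate P by −φ2: (-0.0832, 0.0822, -0.2520)
  A=0.2232, B=-0.2520, C=(l²−L²−A²−y'²−z²)/(2L)=-0.1340
  √(A²+B²)=0.3367;  θ2 = -0.8459+1.9802 ≈ 1.1343
rotate P by −φ3: (0.1128, 0.0310, -0.2520)
  A=0.0272, B=-0.2520, C=(l²−L²−A²−y'²−z²)/(2L)=0.0490
  √(A²+B²)=0.2535;  θ3 = -1.4634+1.3763 ≈ -0.0872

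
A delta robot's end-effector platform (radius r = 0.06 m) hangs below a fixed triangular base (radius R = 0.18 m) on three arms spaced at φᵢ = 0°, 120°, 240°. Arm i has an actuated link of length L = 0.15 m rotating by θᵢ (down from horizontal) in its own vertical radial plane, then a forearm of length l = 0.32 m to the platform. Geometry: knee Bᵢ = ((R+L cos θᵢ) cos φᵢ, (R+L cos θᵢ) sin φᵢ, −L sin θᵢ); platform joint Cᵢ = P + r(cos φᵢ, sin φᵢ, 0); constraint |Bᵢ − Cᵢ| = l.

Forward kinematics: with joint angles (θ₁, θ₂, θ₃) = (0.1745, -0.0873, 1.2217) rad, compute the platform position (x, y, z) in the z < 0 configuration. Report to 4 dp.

(0.0520, 0.1282, -0.2246)

centre 1 = (0.2677·cos0.0°, 0.2677·sin0.0°, -0.0260) = (0.2677, 0.0000, -0.0260)
arm 2 at φ=120.0°: ρ2 = 0.2694;  centre 2 = (-0.1347, 0.2333, 0.0131)
centre 3 = (0.1713·cos240.0°, 0.1713·sin240.0°, -0.1410) = (-0.0857, -0.1484, -0.1410)
subtract pairs → two planes through P
linear system: -0.8049x+0.4667y = 0.0004−0.0782z; -0.7068x+-0.2967y = -0.0231−-0.2298z
Cramer: x(z) = 0.0188-0.1478z;  y(z) = 0.0333-0.4225z
sphere 1 gives Az²+Bz+C=0 with A=1.2004, B=0.0976, C=-0.0386;  B²−4AC=0.1951;  roots -0.2246, 0.1433;  negative root z = -0.2246
x = 0.0520, y = 0.1282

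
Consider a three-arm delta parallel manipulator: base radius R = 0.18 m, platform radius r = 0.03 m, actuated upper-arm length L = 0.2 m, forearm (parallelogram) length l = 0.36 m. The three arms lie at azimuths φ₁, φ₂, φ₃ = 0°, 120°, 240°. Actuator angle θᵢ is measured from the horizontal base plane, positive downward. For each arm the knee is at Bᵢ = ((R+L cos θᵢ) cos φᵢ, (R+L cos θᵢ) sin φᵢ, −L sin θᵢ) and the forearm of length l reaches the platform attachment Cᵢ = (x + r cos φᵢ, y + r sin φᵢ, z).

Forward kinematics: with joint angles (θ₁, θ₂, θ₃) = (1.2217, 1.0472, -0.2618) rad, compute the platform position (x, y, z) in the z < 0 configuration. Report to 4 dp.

φ1=0.0°: virtual centre (0.2184, 0.0000, -0.1879), radius l
S2 = (0.2500·cos120.0°, 0.2500·sin120.0°, -0.1732) = (-0.1250, 0.2165, -0.1732)
arm 3 at φ=240.0°: ρ3 = 0.3432;  S3 = (-0.1716, -0.2972, 0.0518)
|S₂|²−|S₁|² = 0.0095;  |S₃|²−|S₁|² = 0.0374
linear system: -0.6868x+0.4330y = 0.0095−0.0295z; -0.7800x+-0.5944y = 0.0374−0.4794z
det = 0.7460;  x = -0.0293+0.3017z,  y = -0.0246+0.4106z
into |P−S₁|² = l²: 1.2596z² + 0.2062z + -0.0323 = 0;  Δ = 0.2054;  z = -0.2618 or 0.0980 → z<0 root = -0.2618
x = -0.1083, y = -0.1320

(-0.1083, -0.1320, -0.2618)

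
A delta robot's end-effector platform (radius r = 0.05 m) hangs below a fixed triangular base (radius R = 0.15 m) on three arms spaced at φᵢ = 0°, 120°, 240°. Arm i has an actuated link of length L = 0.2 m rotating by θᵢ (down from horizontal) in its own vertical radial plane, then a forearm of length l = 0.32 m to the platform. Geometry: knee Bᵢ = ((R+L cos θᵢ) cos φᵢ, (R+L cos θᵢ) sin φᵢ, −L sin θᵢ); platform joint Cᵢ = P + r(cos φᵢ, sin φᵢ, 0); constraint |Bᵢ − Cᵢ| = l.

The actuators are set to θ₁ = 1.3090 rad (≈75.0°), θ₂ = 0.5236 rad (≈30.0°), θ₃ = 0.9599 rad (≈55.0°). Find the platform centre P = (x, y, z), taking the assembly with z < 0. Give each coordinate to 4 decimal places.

φ1=0.0°: virtual centre (0.1518, 0.0000, -0.1932), radius l
S2 = (0.2732·cos120.0°, 0.2732·sin120.0°, -0.1000) = (-0.1366, 0.2366, -0.1000)
arm 3 at φ=240.0°: ρ3 = 0.2147;  S3 = (-0.1074, -0.1860, -0.1638)
|S₂|²−|S₁|² = 0.0243;  |S₃|²−|S₁|² = 0.0126
[-0.5767 0.4732 0.1864]·P = 0.0243;  [-0.5182 -0.3719 0.0587]·P = 0.0126
Cramer: x(z) = -0.0326+0.2112z;  y(z) = 0.0116-0.1364z
sphere 1 gives Az²+Bz+C=0 with A=1.0632, B=0.3053, C=-0.0310;  B²−4AC=0.2249;  roots -0.3666, 0.0794;  negative root z = -0.3666
x = -0.1100, y = 0.0616

(-0.1100, 0.0616, -0.3666)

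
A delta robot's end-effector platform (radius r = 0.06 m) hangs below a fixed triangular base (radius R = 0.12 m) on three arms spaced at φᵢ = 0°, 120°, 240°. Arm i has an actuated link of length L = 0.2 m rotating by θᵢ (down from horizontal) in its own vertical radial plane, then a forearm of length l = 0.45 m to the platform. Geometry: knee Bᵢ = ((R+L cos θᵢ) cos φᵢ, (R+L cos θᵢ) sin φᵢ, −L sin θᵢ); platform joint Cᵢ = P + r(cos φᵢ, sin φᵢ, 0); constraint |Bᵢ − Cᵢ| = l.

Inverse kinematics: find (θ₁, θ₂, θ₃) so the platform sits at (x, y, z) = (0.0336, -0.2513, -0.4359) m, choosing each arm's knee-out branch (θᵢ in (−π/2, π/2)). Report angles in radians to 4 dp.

θ₁ = 0.6109, θ₂ = 1.2215, θ₃ = 0.0871

φ1=0.0° → target in arm frame (0.0336, -0.2513)
  A cos θ + B sin θ = C:  0.0264·cos θ + -0.4359·sin θ = -0.2284
  θ1 = atan2(B,A) + arccos(C/0.4367) = 0.6109
φ2=120.0° → target in arm frame (-0.2344, 0.0966)
  e−x'=0.2944;  (l²−L²−(e−x')²−y'²−z²)/2L = -0.3088
  θ2 = atan2(B,A) + arccos(C/0.5260) = 1.2215
rotate P by −φ3: (0.2008, 0.1547, -0.4359)
  A=-0.1408, B=-0.4359, C=(l²−L²−A²−y'²−z²)/(2L)=-0.1782
  θ3 = atan2(B,A) + arccos(C/0.4581) = 0.0871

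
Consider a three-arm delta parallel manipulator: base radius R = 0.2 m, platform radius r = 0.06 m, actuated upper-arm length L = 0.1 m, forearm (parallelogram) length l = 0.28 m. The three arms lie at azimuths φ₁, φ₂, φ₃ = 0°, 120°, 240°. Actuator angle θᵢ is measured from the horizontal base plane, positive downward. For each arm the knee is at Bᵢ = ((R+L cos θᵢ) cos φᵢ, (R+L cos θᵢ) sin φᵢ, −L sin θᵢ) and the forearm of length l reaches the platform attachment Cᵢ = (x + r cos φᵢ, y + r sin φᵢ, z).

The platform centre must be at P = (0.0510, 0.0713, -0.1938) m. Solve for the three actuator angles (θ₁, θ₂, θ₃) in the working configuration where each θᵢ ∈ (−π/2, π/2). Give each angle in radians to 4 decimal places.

arm 1 (φ=0.0°): x'=0.0510, y'=0.0713
  A cos θ + B sin θ = C:  0.0890·cos θ + -0.1938·sin θ = 0.0892
  θ1 = atan2(B,A) + arccos(C/0.2133) = -0.0010
arm 2 (φ=120.0°): x'=0.0362, y'=-0.0798
  A=0.1038, B=-0.1938, C=(l²−L²−A²−y'²−z²)/(2L)=0.0685
  √(A²+B²)=0.2198;  θ2 = -1.0793+1.2538 ≈ 0.1745
φ3=240.0° → target in arm frame (-0.0872, 0.0085)
  e−x'=0.2272;  (l²−L²−(e−x')²−y'²−z²)/2L = -0.1044
  γ=atan2(-0.1938,0.2272)=-0.7061;  ψ=arccos(-0.3494)=1.9278;  θ3=γ+ψ≈1.2216

θ₁ = -0.0010, θ₂ = 0.1745, θ₃ = 1.2216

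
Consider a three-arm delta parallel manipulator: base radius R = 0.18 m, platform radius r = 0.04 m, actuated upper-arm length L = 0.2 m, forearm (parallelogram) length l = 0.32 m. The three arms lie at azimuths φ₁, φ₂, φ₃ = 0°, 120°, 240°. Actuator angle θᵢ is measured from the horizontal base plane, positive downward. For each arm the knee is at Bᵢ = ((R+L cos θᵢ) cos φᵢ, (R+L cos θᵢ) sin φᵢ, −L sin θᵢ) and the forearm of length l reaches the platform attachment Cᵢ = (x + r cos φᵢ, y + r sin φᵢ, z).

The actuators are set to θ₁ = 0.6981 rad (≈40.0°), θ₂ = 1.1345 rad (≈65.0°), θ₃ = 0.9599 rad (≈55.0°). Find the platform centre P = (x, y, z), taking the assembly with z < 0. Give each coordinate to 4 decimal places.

arm 1 at φ=0.0°: e+L cos θ1 = 0.2932;  O1 = (0.2932, 0.0000, -0.1286)
O2 = (0.2245·cos120.0°, 0.2245·sin120.0°, -0.1813) = (-0.1123, 0.1944, -0.1813)
φ3=240.0°: virtual centre (-0.1274, -0.2206, -0.1638), radius l
|O₂|²−|O₁|² = -0.0192;  |O₃|²−|O₁|² = -0.0108
[-0.8109 0.3889 -0.1054]·P = -0.0192;  [-0.8411 -0.4412 -0.0705]·P = -0.0108
Cramer: x(z) = 0.0185-0.1080z;  y(z) = -0.0109+0.0459z
sphere 1 gives Az²+Bz+C=0 with A=1.0138, B=0.3154, C=-0.0103;  B²−4AC=0.1412;  roots -0.3409, 0.0298;  negative root z = -0.3409
x = 0.0553, y = -0.0265

(0.0553, -0.0265, -0.3409)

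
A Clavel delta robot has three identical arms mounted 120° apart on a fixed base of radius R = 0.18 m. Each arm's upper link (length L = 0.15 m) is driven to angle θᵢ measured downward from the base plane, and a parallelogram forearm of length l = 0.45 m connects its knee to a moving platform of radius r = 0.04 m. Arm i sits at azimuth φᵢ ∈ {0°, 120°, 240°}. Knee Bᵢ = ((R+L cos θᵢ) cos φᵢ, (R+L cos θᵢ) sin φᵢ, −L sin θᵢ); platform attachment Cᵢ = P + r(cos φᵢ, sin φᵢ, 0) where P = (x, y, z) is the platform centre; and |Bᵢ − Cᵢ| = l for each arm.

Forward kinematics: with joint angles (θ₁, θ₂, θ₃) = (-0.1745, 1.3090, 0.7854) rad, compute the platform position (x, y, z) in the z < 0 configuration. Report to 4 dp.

(0.1887, -0.0855, -0.4045)

arm 1 at φ=0.0°: (R−r)+L cos θ1 = 0.2877;  O1 = (0.2877, 0.0000, 0.0260)
φ2=120.0°: virtual centre (-0.0894, 0.1549, -0.1449), radius l
φ3=240.0°: virtual centre (-0.1230, -0.2131, -0.1061), radius l
|O₂|²−|O₁|² = -0.0305;  |O₃|²−|O₁|² = -0.0117
plane₁₂: -0.7543x+0.3097y+-0.3419z = -0.0305
det = 0.5759;  x = 0.0288+-0.3951z,  y = -0.0282+0.1416z
sphere 1 gives Az²+Bz+C=0 with A=1.1761, B=0.1445, C=-0.1340;  B²−4AC=0.6513;  roots -0.4045, 0.2817;  negative root z = -0.4045
x = 0.1887, y = -0.0855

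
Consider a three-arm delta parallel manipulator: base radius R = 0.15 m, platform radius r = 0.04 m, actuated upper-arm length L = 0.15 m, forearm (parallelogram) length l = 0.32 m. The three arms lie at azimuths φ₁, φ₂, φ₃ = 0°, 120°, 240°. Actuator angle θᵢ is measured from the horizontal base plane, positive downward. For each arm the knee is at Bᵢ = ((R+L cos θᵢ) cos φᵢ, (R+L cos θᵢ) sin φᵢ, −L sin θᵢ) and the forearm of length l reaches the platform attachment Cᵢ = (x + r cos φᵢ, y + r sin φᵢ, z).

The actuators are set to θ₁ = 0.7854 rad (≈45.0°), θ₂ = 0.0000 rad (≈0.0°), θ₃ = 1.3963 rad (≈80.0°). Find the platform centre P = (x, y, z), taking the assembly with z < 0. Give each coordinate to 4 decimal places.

(0.0051, 0.1627, -0.2833)

arm 1 at φ=0.0°: (R−r)+L cos θ1 = 0.2161;  centre 1 = (0.2161, 0.0000, -0.1061)
arm 2 at φ=120.0°: (R−r)+L cos θ2 = 0.2600;  centre 2 = (-0.1300, 0.2252, 0.0000)
φ3=240.0°: virtual centre (-0.0680, -0.1178, -0.1477), radius l
|centre ₂|²−|centre ₁|² = 0.0097;  |centre ₃|²−|centre ₁|² = -0.0176
[-0.6921 0.4503 0.2121]·P = 0.0097;  [-0.5682 -0.2356 -0.0833]·P = -0.0176
det = 0.4190;  x = 0.0135+0.0298z,  y = 0.0422+-0.4253z
sphere 1 gives Az²+Bz+C=0 with A=1.1818, B=0.1642, C=-0.0483;  B²−4AC=0.2554;  roots -0.2833, 0.1444;  negative root z = -0.2833
x = 0.0051, y = 0.1627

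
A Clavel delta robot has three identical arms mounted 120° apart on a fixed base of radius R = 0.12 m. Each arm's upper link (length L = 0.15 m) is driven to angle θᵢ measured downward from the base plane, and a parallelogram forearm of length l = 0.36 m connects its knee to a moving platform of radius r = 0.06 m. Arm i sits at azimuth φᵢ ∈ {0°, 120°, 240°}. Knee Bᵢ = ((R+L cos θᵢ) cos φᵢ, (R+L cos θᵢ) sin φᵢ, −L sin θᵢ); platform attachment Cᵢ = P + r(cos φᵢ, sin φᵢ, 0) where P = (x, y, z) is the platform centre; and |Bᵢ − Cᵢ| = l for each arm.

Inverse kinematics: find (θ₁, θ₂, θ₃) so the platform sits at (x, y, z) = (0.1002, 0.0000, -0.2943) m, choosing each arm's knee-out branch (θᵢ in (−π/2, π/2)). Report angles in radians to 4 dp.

θ₁ = -0.3491, θ₂ = 0.3491, θ₃ = 0.3491

φ1=0.0° → target in arm frame (0.1002, 0.0000)
  A cos θ + B sin θ = C:  -0.0402·cos θ + -0.2943·sin θ = 0.0629
  θ1 = atan2(B,A) + arccos(C/0.2970) = -0.3491
arm 2 (φ=120.0°): x'=-0.0501, y'=-0.0868
  e−x'=0.1101;  (l²−L²−(e−x')²−y'²−z²)/2L = 0.0028
  √(A²+B²)=0.3142;  θ2 = -1.2128+1.5619 ≈ 0.3491
arm 3 (φ=240.0°): x'=-0.0501, y'=0.0868
  A cos θ + B sin θ = C:  0.1101·cos θ + -0.2943·sin θ = 0.0028
  θ3 = atan2(B,A) + arccos(C/0.3142) = 0.3491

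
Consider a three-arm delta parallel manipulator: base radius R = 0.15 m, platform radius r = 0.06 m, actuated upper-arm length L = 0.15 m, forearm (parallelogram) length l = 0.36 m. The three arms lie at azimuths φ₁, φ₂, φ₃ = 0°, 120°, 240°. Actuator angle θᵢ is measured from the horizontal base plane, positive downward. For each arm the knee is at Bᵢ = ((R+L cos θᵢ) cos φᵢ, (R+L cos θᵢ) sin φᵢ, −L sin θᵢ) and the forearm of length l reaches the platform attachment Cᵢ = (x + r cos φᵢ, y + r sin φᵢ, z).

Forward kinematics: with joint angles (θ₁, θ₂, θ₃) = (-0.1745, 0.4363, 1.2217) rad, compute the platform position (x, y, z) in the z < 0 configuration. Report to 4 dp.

centre 1 = (0.2377·cos0.0°, 0.2377·sin0.0°, 0.0260) = (0.2377, 0.0000, 0.0260)
φ2=120.0°: virtual centre (-0.1130, 0.1957, -0.0634), radius l
φ3=240.0°: virtual centre (-0.0707, -0.1224, -0.1410), radius l
subtract pairs → two planes through P
plane₁₂: -0.7014x+0.3914y+-0.1789z = -0.0021
det = 0.4130;  x = 0.0177+-0.4224z,  y = 0.0263+-0.3001z
into |P−centre ₁|² = l²: 1.2685z² + 0.1180z + -0.0798 = 0;  Δ = 0.4189;  z = -0.3016 or 0.2086 → z<0 root = -0.3016
x = 0.1451, y = 0.1168

(0.1451, 0.1168, -0.3016)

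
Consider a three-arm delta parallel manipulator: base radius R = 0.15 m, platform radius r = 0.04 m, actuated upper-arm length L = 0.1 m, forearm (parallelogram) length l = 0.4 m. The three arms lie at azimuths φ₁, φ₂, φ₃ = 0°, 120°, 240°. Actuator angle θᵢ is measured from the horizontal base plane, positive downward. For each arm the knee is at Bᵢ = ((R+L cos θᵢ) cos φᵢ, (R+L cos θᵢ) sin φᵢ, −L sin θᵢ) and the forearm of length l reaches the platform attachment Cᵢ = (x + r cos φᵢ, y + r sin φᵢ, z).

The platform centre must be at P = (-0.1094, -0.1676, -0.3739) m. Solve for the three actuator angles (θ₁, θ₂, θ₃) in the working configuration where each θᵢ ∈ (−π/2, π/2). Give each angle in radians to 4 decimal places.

φ1=0.0° → target in arm frame (-0.1094, -0.1676)
  A=0.2194, B=-0.3739, C=(l²−L²−A²−y'²−z²)/(2L)=-0.3301
  θ1 = atan2(B,A) + arccos(C/0.4335) = 1.3963
arm 2 (φ=120.0°): x'=-0.0904, y'=0.1785
  e−x'=0.2004;  (l²−L²−(e−x')²−y'²−z²)/2L = -0.3093
  √(A²+B²)=0.4242;  θ2 = -1.0787+2.3877 ≈ 1.3090
rotate P by −φ3: (0.1998, -0.0109, -0.3739)
  A=-0.0898, B=-0.3739, C=(l²−L²−A²−y'²−z²)/(2L)=0.0100
  √(A²+B²)=0.3845;  θ3 = -1.8066+1.5447 ≈ -0.2619

θ₁ = 1.3963, θ₂ = 1.3090, θ₃ = -0.2619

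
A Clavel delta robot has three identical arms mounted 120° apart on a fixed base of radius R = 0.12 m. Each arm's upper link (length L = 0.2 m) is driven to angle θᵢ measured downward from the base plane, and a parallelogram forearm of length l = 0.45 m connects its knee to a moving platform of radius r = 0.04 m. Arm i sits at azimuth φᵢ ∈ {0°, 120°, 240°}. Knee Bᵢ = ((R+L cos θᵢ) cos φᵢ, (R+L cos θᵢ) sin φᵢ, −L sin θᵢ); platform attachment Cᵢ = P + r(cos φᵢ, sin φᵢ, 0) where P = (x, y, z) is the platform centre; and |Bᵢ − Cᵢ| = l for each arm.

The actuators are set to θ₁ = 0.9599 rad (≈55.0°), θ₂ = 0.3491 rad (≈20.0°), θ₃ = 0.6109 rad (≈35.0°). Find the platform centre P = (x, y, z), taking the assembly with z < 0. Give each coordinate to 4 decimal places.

(-0.1211, 0.0512, -0.4803)

φ1=0.0°: virtual centre (0.1947, 0.0000, -0.1638), radius l
arm 2 at φ=120.0°: ρ2 = 0.2679;  O2 = (-0.1340, 0.2320, -0.0684)
O3 = (0.2438·cos240.0°, 0.2438·sin240.0°, -0.1147) = (-0.1219, -0.2112, -0.1147)
|O₂|²−|O₁|² = 0.0117;  |O₃|²−|O₁|² = 0.0079
linear system: -0.6574x+0.4641y = 0.0117−0.1908z; -0.6333x+-0.4223y = 0.0079−0.0982z
Cramer: x(z) = -0.0150+0.2208z;  y(z) = 0.0039-0.0985z
sphere 1 gives Az²+Bz+C=0 with A=1.0584, B=0.2343, C=-0.1316;  B²−4AC=0.6122;  roots -0.4803, 0.2590;  negative root z = -0.4803
x = -0.1211, y = 0.0512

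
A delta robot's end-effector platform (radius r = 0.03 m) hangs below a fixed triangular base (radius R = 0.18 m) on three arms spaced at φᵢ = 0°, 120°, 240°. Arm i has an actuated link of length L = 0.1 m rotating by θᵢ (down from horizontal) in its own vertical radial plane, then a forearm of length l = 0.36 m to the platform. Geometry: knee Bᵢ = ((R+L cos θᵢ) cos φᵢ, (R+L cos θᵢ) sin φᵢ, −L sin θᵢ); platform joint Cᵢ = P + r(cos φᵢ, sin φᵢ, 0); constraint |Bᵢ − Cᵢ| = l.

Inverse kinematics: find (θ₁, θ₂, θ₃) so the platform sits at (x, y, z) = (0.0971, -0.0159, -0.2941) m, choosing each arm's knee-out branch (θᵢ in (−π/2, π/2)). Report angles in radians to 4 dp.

φ1=0.0° → target in arm frame (0.0971, -0.0159)
  e−x'=0.0529;  (l²−L²−(e−x')²−y'²−z²)/2L = 0.1503
  √(A²+B²)=0.2988;  θ1 = -1.3928+1.0439 ≈ -0.3490
rotate P by −φ2: (-0.0623, -0.0761, -0.2941)
  A cos θ + B sin θ = C:  0.2123·cos θ + -0.2941·sin θ = -0.0889
  γ=atan2(-0.2941,0.2123)=-0.9455;  ψ=arccos(-0.2450)=1.8183;  θ2=γ+ψ≈0.8728
rotate P by −φ3: (-0.0348, 0.0920, -0.2941)
  e−x'=0.1848;  (l²−L²−(e−x')²−y'²−z²)/2L = -0.0476
  θ3 = atan2(B,A) + arccos(C/0.3473) = 0.6983

θ₁ = -0.3490, θ₂ = 0.8728, θ₃ = 0.6983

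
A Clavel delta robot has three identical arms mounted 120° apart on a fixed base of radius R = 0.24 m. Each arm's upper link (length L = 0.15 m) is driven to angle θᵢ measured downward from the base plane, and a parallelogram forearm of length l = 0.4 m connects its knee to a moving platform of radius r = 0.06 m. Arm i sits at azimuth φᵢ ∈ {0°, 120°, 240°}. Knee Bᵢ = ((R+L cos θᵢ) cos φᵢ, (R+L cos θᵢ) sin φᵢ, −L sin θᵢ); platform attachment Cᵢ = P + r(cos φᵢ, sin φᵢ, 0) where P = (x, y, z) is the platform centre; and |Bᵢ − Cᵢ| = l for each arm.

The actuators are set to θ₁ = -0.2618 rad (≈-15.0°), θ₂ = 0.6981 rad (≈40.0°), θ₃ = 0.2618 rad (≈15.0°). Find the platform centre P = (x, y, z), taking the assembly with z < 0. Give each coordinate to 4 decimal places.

arm 1 at φ=0.0°: (R−r)+L cos θ1 = 0.3249;  S1 = (0.3249, 0.0000, 0.0388)
S2 = (0.2949·cos120.0°, 0.2949·sin120.0°, -0.0964) = (-0.1475, 0.2554, -0.0964)
arm 3 at φ=240.0°: (R−r)+L cos θ3 = 0.3249;  S3 = (-0.1624, -0.2814, -0.0388)
eliminate P² terms by subtracting sphere 1 from 2 and 3
[-0.9447 0.5108 -0.2705]·P = -0.0108;  [-0.9747 -0.5627 -0.1553]·P = 0.0000
Cramer: x(z) = 0.0059-0.2249z;  y(z) = -0.0102+0.1136z
into |P−S₁|² = l²: 1.0635z² + 0.0635z + -0.0566 = 0;  Δ = 0.2450;  z = -0.2626 or 0.2028 → z<0 root = -0.2626
x = 0.0649, y = -0.0400

(0.0649, -0.0400, -0.2626)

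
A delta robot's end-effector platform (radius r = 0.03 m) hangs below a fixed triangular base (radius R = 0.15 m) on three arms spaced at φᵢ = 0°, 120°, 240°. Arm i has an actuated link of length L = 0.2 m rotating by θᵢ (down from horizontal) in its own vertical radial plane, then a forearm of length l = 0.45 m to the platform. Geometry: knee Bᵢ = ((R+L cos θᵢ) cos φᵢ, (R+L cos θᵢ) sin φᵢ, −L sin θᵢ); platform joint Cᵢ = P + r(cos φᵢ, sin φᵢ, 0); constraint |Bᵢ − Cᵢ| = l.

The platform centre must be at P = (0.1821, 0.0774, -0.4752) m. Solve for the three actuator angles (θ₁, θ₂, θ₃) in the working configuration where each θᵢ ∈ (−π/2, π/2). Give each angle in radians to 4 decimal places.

arm 1 (φ=0.0°): x'=0.1821, y'=0.0774
  A cos θ + B sin θ = C:  -0.0621·cos θ + -0.4752·sin θ = -0.1829
  θ1 = atan2(B,A) + arccos(C/0.4792) = 0.2616
arm 2 (φ=120.0°): x'=-0.0240, y'=-0.1964
  e−x'=0.1440;  (l²−L²−(e−x')²−y'²−z²)/2L = -0.3066
  √(A²+B²)=0.4965;  θ2 = -1.2765+2.2363 ≈ 0.9597
rotate P by −φ3: (-0.1581, 0.1190, -0.4752)
  e−x'=0.2781;  (l²−L²−(e−x')²−y'²−z²)/2L = -0.3870
  θ3 = atan2(B,A) + arccos(C/0.5506) = 1.3089

θ₁ = 0.2616, θ₂ = 0.9597, θ₃ = 1.3089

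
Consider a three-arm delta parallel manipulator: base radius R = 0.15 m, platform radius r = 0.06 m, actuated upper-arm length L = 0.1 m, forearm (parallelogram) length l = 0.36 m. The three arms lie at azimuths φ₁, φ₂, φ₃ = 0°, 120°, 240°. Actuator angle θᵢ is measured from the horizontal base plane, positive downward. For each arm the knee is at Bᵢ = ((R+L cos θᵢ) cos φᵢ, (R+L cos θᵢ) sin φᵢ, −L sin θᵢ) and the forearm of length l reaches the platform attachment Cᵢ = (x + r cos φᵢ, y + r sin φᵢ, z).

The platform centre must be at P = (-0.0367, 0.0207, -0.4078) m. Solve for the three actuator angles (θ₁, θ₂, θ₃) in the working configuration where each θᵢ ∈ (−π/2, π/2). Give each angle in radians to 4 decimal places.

θ₁ = 1.1340, θ₂ = 0.7850, θ₃ = 0.9594

rotate P by −φ1: (-0.0367, 0.0207, -0.4078)
  A cos θ + B sin θ = C:  0.1267·cos θ + -0.4078·sin θ = -0.3159
  √(A²+B²)=0.4270;  θ1 = -1.2696+2.4036 ≈ 1.1340
rotate P by −φ2: (0.0363, 0.0214, -0.4078)
  e−x'=0.0537;  (l²−L²−(e−x')²−y'²−z²)/2L = -0.2502
  γ=atan2(-0.4078,0.0537)=-1.4398;  ψ=arccos(-0.6084)=2.2248;  θ2=γ+ψ≈0.7850
arm 3 (φ=240.0°): x'=0.0004, y'=-0.0421
  e−x'=0.0896;  (l²−L²−(e−x')²−y'²−z²)/2L = -0.2825
  γ=atan2(-0.4078,0.0896)=-1.3546;  ψ=arccos(-0.6766)=2.3139;  θ3=γ+ψ≈0.9594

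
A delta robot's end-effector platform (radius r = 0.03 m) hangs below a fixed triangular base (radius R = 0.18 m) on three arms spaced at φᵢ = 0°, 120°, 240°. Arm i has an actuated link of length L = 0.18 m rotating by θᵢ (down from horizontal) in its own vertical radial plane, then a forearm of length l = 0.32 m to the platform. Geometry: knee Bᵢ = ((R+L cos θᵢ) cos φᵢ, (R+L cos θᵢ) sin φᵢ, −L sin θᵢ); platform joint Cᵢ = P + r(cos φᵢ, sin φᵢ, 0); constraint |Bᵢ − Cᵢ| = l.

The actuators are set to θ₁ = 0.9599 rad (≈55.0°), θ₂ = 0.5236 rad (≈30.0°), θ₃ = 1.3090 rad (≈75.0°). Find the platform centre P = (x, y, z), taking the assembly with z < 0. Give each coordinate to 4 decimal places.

S1 = (0.2532·cos0.0°, 0.2532·sin0.0°, -0.1474) = (0.2532, 0.0000, -0.1474)
arm 2 at φ=120.0°: e+L cos θ2 = 0.3059;  S2 = (-0.1529, 0.2649, -0.0900)
arm 3 at φ=240.0°: e+L cos θ3 = 0.1966;  S3 = (-0.0983, -0.1702, -0.1739)
eliminate P² terms by subtracting sphere 1 from 2 and 3
linear system: -0.8124x+0.5298y = 0.0158−0.1149z; -0.7031x+-0.3405y = -0.0170−-0.0528z
det = 0.6491;  x = 0.0056+0.0171z,  y = 0.0384+-0.1906z
sphere 1 gives Az²+Bz+C=0 with A=1.0366, B=0.2718, C=-0.0179;  B²−4AC=0.1479;  roots -0.3166, 0.0544;  negative root z = -0.3166
x = 0.0002, y = 0.0987

(0.0002, 0.0987, -0.3166)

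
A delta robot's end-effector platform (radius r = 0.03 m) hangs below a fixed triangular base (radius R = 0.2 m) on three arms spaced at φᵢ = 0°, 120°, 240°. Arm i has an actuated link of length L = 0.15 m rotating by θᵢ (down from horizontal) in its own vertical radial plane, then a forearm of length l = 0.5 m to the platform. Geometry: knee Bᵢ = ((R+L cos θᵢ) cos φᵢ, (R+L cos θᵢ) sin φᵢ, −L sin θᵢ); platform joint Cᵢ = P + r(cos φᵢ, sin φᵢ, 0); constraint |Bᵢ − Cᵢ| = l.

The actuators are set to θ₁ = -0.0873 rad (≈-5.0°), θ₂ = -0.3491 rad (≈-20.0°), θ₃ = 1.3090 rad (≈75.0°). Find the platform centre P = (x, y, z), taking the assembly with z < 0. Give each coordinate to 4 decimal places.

φ1=0.0°: virtual centre (0.3194, 0.0000, 0.0131), radius l
arm 2 at φ=120.0°: e+L cos θ2 = 0.3110;  S2 = (-0.1555, 0.2693, 0.0513)
arm 3 at φ=240.0°: e+L cos θ3 = 0.2088;  S3 = (-0.1044, -0.1808, -0.1449)
eliminate P² terms by subtracting sphere 1 from 2 and 3
linear system: -0.9498x+0.5386y = -0.0029−0.0765z; -0.8477x+-0.3617y = -0.0376−-0.3159z
Cramer: x(z) = 0.0266-0.1781z;  y(z) = 0.0416-0.4561z
sphere 1 gives Az²+Bz+C=0 with A=1.2397, B=0.0402, C=-0.1624;  B²−4AC=0.8067;  roots -0.3785, 0.3460;  negative root z = -0.3785
x = 0.0940, y = 0.2142

(0.0940, 0.2142, -0.3785)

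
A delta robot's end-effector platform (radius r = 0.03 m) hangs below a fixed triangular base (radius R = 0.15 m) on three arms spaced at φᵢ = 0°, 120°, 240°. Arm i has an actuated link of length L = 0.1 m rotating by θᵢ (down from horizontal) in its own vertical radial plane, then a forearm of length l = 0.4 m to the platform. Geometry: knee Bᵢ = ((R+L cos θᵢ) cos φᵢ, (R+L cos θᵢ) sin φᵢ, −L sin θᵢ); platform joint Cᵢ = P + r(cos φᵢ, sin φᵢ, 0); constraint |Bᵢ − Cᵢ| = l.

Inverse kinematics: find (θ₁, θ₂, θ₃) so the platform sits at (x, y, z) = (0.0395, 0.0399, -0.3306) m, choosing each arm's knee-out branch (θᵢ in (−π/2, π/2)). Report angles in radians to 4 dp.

θ₁ = -0.2612, θ₂ = -0.0870, θ₃ = 0.3494

φ1=0.0° → target in arm frame (0.0395, 0.0399)
  A=0.0805, B=-0.3306, C=(l²−L²−A²−y'²−z²)/(2L)=0.1632
  √(A²+B²)=0.3403;  θ1 = -1.3319+1.0707 ≈ -0.2612
φ2=120.0° → target in arm frame (0.0148, -0.0542)
  A cos θ + B sin θ = C:  0.1052·cos θ + -0.3306·sin θ = 0.1335
  θ2 = atan2(B,A) + arccos(C/0.3469) = -0.0870
arm 3 (φ=240.0°): x'=-0.0543, y'=0.0143
  e−x'=0.1743;  (l²−L²−(e−x')²−y'²−z²)/2L = 0.0506
  θ3 = atan2(B,A) + arccos(C/0.3737) = 0.3494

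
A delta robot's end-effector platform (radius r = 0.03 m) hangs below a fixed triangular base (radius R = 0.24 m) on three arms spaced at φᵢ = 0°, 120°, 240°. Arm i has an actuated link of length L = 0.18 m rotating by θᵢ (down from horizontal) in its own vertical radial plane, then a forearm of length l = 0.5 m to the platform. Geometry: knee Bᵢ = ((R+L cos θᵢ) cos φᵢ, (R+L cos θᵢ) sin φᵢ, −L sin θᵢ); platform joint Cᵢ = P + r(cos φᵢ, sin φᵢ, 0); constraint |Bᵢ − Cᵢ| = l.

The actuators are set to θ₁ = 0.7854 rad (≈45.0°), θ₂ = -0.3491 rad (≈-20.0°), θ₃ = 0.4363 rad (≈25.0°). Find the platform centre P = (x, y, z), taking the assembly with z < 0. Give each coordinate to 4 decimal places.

(-0.0977, 0.0778, -0.3613)

arm 1 at φ=0.0°: ρ1 = 0.3373;  O1 = (0.3373, 0.0000, -0.1273)
arm 2 at φ=120.0°: ρ2 = 0.3791;  O2 = (-0.1896, 0.3283, 0.0616)
O3 = (0.3731·cos240.0°, 0.3731·sin240.0°, -0.0761) = (-0.1866, -0.3231, -0.0761)
subtract pairs → two planes through P
linear system: -1.0537x+0.6567y = 0.0176−0.3777z; -1.0477x+-0.6463y = 0.0151−0.1024z
det = 1.3690;  x = -0.0155+0.2274z,  y = 0.0019+-0.2102z
quadratic in z: (1.0959)z²+(0.0933)z+(-0.1093)=0, √Δ=0.6985 → z ∈ {-0.3613, 0.2761}; z = -0.3613 (taking z<0)
x = -0.0977, y = 0.0778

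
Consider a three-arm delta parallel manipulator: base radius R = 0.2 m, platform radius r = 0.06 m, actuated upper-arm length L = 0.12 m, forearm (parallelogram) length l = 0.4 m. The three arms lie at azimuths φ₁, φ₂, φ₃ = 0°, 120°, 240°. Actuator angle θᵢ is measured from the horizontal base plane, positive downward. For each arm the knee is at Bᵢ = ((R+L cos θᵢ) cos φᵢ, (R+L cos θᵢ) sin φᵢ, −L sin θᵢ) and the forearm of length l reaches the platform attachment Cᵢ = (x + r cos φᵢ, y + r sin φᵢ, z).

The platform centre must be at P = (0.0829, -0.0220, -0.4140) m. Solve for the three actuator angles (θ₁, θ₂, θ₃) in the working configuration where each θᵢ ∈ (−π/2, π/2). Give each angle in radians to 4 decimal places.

θ₁ = 0.4360, θ₂ = 1.1342, θ₃ = 0.9598

arm 1 (φ=0.0°): x'=0.0829, y'=-0.0220
  A cos θ + B sin θ = C:  0.0571·cos θ + -0.4140·sin θ = -0.1231
  √(A²+B²)=0.4179;  θ1 = -1.4337+1.8697 ≈ 0.4360
φ2=120.0° → target in arm frame (-0.0605, -0.0608)
  A=0.2005, B=-0.4140, C=(l²−L²−A²−y'²−z²)/(2L)=-0.2904
  √(A²+B²)=0.4600;  θ2 = -1.1198+2.2540 ≈ 1.1342
φ3=240.0° → target in arm frame (-0.0224, 0.0828)
  A cos θ + B sin θ = C:  0.1624·cos θ + -0.4140·sin θ = -0.2459
  √(A²+B²)=0.4447;  θ3 = -1.1970+2.1568 ≈ 0.9598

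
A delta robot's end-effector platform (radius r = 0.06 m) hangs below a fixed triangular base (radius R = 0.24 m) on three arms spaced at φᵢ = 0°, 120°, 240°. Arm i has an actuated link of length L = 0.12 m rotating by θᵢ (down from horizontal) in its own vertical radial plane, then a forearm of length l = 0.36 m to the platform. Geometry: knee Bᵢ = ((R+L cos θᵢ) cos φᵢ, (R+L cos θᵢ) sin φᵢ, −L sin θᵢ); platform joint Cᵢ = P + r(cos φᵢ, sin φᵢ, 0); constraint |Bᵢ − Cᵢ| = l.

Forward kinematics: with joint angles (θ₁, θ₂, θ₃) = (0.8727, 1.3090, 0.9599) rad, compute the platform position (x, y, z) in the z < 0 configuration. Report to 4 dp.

(0.0297, -0.0348, -0.3688)

φ1=0.0°: virtual centre (0.2571, 0.0000, -0.0919), radius l
arm 2 at φ=120.0°: (R−r)+L cos θ2 = 0.2111;  centre 2 = (-0.1055, 0.1828, -0.1159)
centre 3 = (0.2488·cos240.0°, 0.2488·sin240.0°, -0.0983) = (-0.1244, -0.2155, -0.0983)
subtract pairs → two planes through P
linear system: -0.7253x+0.3656y = -0.0166−-0.0480z; -0.7631x+-0.4310y = -0.0030−-0.0127z
det = 0.5916;  x = 0.0139+-0.0428z,  y = -0.0177+0.0463z
into |P−centre ₁|² = l²: 1.0040z² + 0.2030z + -0.0617 = 0;  Δ = 0.2890;  z = -0.3688 or 0.1666 → z<0 root = -0.3688
x = 0.0297, y = -0.0348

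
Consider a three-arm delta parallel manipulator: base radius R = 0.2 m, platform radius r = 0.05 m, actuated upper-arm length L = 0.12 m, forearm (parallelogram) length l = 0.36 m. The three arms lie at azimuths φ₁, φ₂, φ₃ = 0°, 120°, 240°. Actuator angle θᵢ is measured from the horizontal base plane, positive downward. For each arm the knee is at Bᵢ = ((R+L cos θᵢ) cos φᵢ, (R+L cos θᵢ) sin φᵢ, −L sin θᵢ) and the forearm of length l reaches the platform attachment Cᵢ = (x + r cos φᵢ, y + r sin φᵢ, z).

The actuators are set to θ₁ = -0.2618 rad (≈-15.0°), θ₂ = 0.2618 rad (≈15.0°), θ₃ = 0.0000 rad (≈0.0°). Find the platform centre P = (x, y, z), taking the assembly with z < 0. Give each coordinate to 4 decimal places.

(0.0270, -0.0173, -0.2377)

S1 = (0.2659·cos0.0°, 0.2659·sin0.0°, 0.0311) = (0.2659, 0.0000, 0.0311)
S2 = (0.2659·cos120.0°, 0.2659·sin120.0°, -0.0311) = (-0.1330, 0.2303, -0.0311)
S3 = (0.2700·cos240.0°, 0.2700·sin240.0°, 0.0000) = (-0.1350, -0.2338, 0.0000)
|S₂|²−|S₁|² = 0.0000;  |S₃|²−|S₁|² = 0.0012
linear system: -0.7977x+0.4606y = 0.0000−-0.1242z; -0.8018x+-0.4677y = 0.0012−-0.0621z
Cramer: x(z) = -0.0008-0.1168z;  y(z) = -0.0013+0.0674z
sphere 1 gives Az²+Bz+C=0 with A=1.0182, B=0.0000, C=-0.0575;  B²−4AC=0.2343;  roots -0.2377, 0.2377;  negative root z = -0.2377
x = 0.0270, y = -0.0173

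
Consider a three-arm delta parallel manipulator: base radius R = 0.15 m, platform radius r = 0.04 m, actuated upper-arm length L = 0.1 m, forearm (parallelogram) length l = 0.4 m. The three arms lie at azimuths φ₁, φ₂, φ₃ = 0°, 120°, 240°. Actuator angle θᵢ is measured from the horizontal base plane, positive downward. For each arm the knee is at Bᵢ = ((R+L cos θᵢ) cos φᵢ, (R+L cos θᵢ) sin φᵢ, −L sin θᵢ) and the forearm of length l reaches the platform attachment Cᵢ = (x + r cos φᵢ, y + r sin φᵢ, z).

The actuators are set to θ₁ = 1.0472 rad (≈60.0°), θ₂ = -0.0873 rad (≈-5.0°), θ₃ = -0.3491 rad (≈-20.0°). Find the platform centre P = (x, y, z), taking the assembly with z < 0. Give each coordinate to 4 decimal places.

(-0.1556, -0.0231, -0.3312)

φ1=0.0°: virtual centre (0.1600, 0.0000, -0.0866), radius l
arm 2 at φ=120.0°: (R−r)+L cos θ2 = 0.2096;  O2 = (-0.1048, 0.1815, 0.0087)
arm 3 at φ=240.0°: (R−r)+L cos θ3 = 0.2040;  O3 = (-0.1020, -0.1766, 0.0342)
eliminate P² terms by subtracting sphere 1 from 2 and 3
linear system: -0.5296x+0.3631y = 0.0109−0.1906z; -0.5240x+-0.3533y = 0.0097−0.2416z
det = 0.3773;  x = -0.0195+0.4110z,  y = 0.0016+0.0744z
into |P−O₁|² = l²: 1.1744z² + 0.0259z + -0.1203 = 0;  Δ = 0.5657;  z = -0.3312 or 0.3092 → z<0 root = -0.3312
x = -0.1556, y = -0.0231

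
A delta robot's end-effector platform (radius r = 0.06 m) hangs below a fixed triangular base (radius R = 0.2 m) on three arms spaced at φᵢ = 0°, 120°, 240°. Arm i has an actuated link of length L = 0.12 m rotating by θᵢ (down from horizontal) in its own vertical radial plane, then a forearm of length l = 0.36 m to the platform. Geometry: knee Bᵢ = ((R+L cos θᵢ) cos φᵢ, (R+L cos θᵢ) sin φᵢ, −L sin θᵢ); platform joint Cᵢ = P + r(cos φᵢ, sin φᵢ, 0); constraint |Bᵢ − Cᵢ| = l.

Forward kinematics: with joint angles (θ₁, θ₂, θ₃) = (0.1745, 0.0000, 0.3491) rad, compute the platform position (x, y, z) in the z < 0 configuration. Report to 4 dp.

φ1=0.0°: virtual centre (0.2582, 0.0000, -0.0208), radius l
O2 = (0.2600·cos120.0°, 0.2600·sin120.0°, 0.0000) = (-0.1300, 0.2252, 0.0000)
φ3=240.0°: virtual centre (-0.1264, -0.2189, -0.0410), radius l
eliminate P² terms by subtracting sphere 1 from 2 and 3
linear system: -0.7764x+0.4503y = 0.0005−0.0417z; -0.7691x+-0.4378y = -0.0015−-0.0404z
Cramer: x(z) = 0.0007+0.0001z;  y(z) = 0.0023-0.0924z
into |P−O₁|² = l²: 1.0085z² + 0.0412z + -0.0629 = 0;  Δ = 0.2552;  z = -0.2709 or 0.2300 → z<0 root = -0.2709
x = 0.0007, y = 0.0273

(0.0007, 0.0273, -0.2709)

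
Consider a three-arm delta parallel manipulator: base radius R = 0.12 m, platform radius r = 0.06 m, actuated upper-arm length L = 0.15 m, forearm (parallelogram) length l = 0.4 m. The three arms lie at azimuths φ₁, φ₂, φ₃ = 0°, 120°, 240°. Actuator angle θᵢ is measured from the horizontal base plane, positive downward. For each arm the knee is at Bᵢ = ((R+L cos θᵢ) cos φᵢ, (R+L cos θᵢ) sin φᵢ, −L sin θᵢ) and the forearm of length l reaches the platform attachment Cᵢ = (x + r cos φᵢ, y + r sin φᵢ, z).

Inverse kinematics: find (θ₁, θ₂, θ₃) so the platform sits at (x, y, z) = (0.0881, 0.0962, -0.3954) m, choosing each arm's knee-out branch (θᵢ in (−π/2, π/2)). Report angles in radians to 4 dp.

φ1=0.0° → target in arm frame (0.0881, 0.0962)
  e−x'=-0.0281;  (l²−L²−(e−x')²−y'²−z²)/2L = -0.0963
  γ=atan2(-0.3954,-0.0281)=-1.6417;  ψ=arccos(-0.2429)=1.8161;  θ1=γ+ψ≈0.1744
arm 2 (φ=120.0°): x'=0.0393, y'=-0.1244
  e−x'=0.0207;  (l²−L²−(e−x')²−y'²−z²)/2L = -0.1158
  γ=atan2(-0.3954,0.0207)=-1.5184;  ψ=arccos(-0.2925)=1.8677;  θ2=γ+ψ≈0.3493
arm 3 (φ=240.0°): x'=-0.1274, y'=0.0282
  A=0.1874, B=-0.3954, C=(l²−L²−A²−y'²−z²)/(2L)=-0.1825
  γ=atan2(-0.3954,0.1874)=-1.1283;  ψ=arccos(-0.4170)=2.0010;  θ3=γ+ψ≈0.8727

θ₁ = 0.1744, θ₂ = 0.3493, θ₃ = 0.8727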